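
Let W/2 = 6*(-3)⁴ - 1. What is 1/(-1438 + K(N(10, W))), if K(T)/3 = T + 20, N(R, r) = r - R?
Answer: 1/1502 ≈ 0.00066578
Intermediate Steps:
W = 970 (W = 2*(6*(-3)⁴ - 1) = 2*(6*81 - 1) = 2*(486 - 1) = 2*485 = 970)
K(T) = 60 + 3*T (K(T) = 3*(T + 20) = 3*(20 + T) = 60 + 3*T)
1/(-1438 + K(N(10, W))) = 1/(-1438 + (60 + 3*(970 - 1*10))) = 1/(-1438 + (60 + 3*(970 - 10))) = 1/(-1438 + (60 + 3*960)) = 1/(-1438 + (60 + 2880)) = 1/(-1438 + 2940) = 1/1502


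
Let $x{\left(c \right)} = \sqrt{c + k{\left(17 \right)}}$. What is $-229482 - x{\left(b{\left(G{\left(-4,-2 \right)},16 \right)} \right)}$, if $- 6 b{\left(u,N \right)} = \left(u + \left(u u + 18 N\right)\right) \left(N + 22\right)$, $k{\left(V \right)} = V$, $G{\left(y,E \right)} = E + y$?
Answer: $-229482 - i \sqrt{1997} \approx -2.2948 \cdot 10^{5} - 44.688 i$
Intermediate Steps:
$b{\left(u,N \right)} = - \frac{\left(22 + N\right) \left(u + u^{2} + 18 N\right)}{6}$ ($b{\left(u,N \right)} = - \frac{\left(u + \left(u u + 18 N\right)\right) \left(N + 22\right)}{6} = - \frac{\left(u + \left(u^{2} + 18 N\right)\right) \left(22 + N\right)}{6} = - \frac{\left(u + u^{2} + 18 N\right) \left(22 + N\right)}{6} = - \frac{\left(22 + N\right) \left(u + u^{2} + 18 N\right)}{6}$)
$x{\left(c \right)} = \sqrt{17 + c}$ ($x{\left(c \right)} = \sqrt{c + 17} = \sqrt{17 + c}$)
$-229482 - x{\left(b{\left(G{\left(-4,-2 \right)},16 \right)} \right)} = -229482 - \sqrt{17 - \left(1056 + 768 + \frac{19 \left(-2 - 4\right)^{2}}{3} + \frac{19 \left(-2 - 4\right)}{3}\right)} = -229482 - \sqrt{17 - \left(1802 - 16 + 228\right)} = -229482 - \sqrt{17 - \left(1918 + 96\right)} = -229482 - \sqrt{17 - 2014} = -229482 - \sqrt{-1997} = -229482 - i \sqrt{1997}$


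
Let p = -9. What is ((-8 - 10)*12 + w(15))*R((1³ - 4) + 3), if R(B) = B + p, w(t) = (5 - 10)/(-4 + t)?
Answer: 21429/11 ≈ 1948.1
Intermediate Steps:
w(t) = -5/(-4 + t)
R(B) = -9 + B (R(B) = B - 9 = -9 + B)
((-8 - 10)*12 + w(15))*R((1³ - 4) + 3) = ((-8 - 10)*12 - 5/(-4 + 15))*(-9 + ((1³ - 4) + 3)) = (-18*12 - 5/11)*(-9 + ((1 - 4) + 3)) = (-216 - 5*1/11)*(-9 + (-3 + 3)) = (-216 - 5/11)*(-9 + 0) = -2381/11*(-9) = 21429/11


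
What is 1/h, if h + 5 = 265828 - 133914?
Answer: 1/131909 ≈ 7.5810e-6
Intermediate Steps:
h = 131909 (h = -5 + (265828 - 133914) = -5 + 131914 = 131909)
1/h = 1/131909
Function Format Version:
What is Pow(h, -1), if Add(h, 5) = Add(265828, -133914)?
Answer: Rational(1, 131909) ≈ 7.5810e-6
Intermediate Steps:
h = 131909 (h = Add(-5, Add(265828, -133914)) = Add(-5, 131914) = 131909)
Pow(h, -1) = Pow(131909, -1) = Rational(1, 131909)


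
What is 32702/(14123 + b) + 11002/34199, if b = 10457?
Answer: 694402429/420305710 ≈ 1.6521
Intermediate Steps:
32702/(14123 + b) + 11002/34199 = 32702/(14123 + 10457) + 11002/34199 = 32702/24580 + 11002*(1/34199) = 32702*(1/24580) + 11002/34199 = 16351/12290 + 11002/34199 = 694402429/420305710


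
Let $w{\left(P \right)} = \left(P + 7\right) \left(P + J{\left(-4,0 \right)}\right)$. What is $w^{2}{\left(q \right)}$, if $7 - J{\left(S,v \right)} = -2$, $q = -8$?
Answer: $1$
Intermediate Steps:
$J{\left(S,v \right)} = 9$ ($J{\left(S,v \right)} = 7 - -2 = 7 + 2 = 9$)
$w{\left(P \right)} = \left(7 + P\right) \left(9 + P\right)$ ($w{\left(P \right)} = \left(P + 7\right) \left(P + 9\right) = \left(7 + P\right) \left(9 + P\right)$)
$w^{2}{\left(q \right)} = \left(63 + \left(-8\right)^{2} + 16 \left(-8\right)\right)^{2} = \left(63 + 64 - 128\right)^{2} = \left(-1\right)^{2} = 1$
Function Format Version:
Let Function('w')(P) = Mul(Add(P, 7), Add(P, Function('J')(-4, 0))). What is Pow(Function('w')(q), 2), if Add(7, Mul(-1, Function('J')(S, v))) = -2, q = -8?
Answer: 1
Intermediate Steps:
Function('J')(S, v) = 9 (Function('J')(S, v) = Add(7, Mul(-1, -2)) = Add(7, 2) = 9)
Function('w')(P) = Mul(Add(7, P), Add(9, P)) (Function('w')(P) = Mul(Add(P, 7), Add(P, 9)) = Mul(Add(7, P), Add(9, P)))
Pow(Function('w')(q), 2) = Pow(Add(63, Pow(-8, 2), Mul(16, -8)), 2) = Pow(Add(63, 64, -128), 2) = Pow(-1, 2) = 1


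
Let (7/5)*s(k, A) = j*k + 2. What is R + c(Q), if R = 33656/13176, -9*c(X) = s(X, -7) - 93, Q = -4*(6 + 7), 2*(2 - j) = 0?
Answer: 241912/11529 ≈ 20.983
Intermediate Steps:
j = 2 (j = 2 - 1/2*0 = 2 + 0 = 2)
s(k, A) = 10/7 + 10*k/7 (s(k, A) = 5*(2*k + 2)/7 = 5*(2 + 2*k)/7 = 10/7 + 10*k/7)
Q = -52 (Q = -4*13 = -52)
c(X) = 641/63 - 10*X/63 (c(X) = -((10/7 + 10*X/7) - 93)/9 = -(-641/7 + 10*X/7)/9 = 641/63 - 10*X/63)
R = 4207/1647 (R = 33656*(1/13176) = 4207/1647 ≈ 2.5543)
R + c(Q) = 4207/1647 + (641/63 - 10/63*(-52)) = 4207/1647 + (641/63 + 520/63) = 4207/1647 + 129/7 = 241912/11529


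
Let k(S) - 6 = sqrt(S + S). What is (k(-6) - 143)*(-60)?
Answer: 8220 - 120*I*sqrt(3) ≈ 8220.0 - 207.85*I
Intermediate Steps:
k(S) = 6 + sqrt(2)*sqrt(S) (k(S) = 6 + sqrt(S + S) = 6 + sqrt(2*S) = 6 + sqrt(2)*sqrt(S))
(k(-6) - 143)*(-60) = ((6 + sqrt(2)*sqrt(-6)) - 143)*(-60) = ((6 + sqrt(2)*(I*sqrt(6))) - 143)*(-60) = ((6 + 2*I*sqrt(3)) - 143)*(-60) = (-137 + 2*I*sqrt(3))*(-60) = 8220 - 120*I*sqrt(3)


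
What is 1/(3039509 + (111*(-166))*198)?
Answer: -1/608839 ≈ -1.6425e-6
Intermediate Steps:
1/(3039509 + (111*(-166))*198) = 1/(3039509 - 18426*198) = 1/(3039509 - 3648348) = 1/(-608839) = -1/608839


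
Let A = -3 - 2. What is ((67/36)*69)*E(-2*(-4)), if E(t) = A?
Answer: -7705/12 ≈ -642.08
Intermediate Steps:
A = -5
E(t) = -5
((67/36)*69)*E(-2*(-4)) = ((67/36)*69)*(-5) = (1541/12)*(-5) = -7705/12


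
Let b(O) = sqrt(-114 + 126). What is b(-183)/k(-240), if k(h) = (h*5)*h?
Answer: sqrt(3)/144000 ≈ 1.2028e-5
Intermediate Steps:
b(O) = 2*sqrt(3) (b(O) = sqrt(12) = 2*sqrt(3))
k(h) = 5*h**2 (k(h) = (5*h)*h = 5*h**2)
b(-183)/k(-240) = (2*sqrt(3))/((5*(-240)**2)) = (2*sqrt(3))/((5*57600)) = (2*sqrt(3))/288000 = (2*sqrt(3))*(1/288000) = sqrt(3)/144000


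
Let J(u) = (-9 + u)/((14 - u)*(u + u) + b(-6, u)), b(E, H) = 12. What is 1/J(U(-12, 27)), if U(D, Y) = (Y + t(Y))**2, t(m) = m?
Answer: -331852/57 ≈ -5822.0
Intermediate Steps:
U(D, Y) = 4*Y**2 (U(D, Y) = (Y + Y)**2 = (2*Y)**2 = 4*Y**2)
J(u) = (-9 + u)/(12 + 2*u*(14 - u)) (J(u) = (-9 + u)/((14 - u)*(u + u) + 12) = (-9 + u)/((14 - u)*(2*u) + 12) = (-9 + u)/(2*u*(14 - u) + 12) = (-9 + u)/(12 + 2*u*(14 - u)))
1/J(U(-12, 27)) = 1/((-9 + 4*27**2)/(2*(6 - (4*27**2)**2 + 14*(4*27**2)))) = 1/((-9 + 4*729)/(2*(6 - (4*729)**2 + 14*(4*729)))) = 1/((-9 + 2916)/(2*(6 - 1*2916**2 + 14*2916))) = 1/((1/2)*2907/(6 - 1*8503056 + 40824)) = 1/((1/2)*2907/(6 - 8503056 + 40824)) = 1/((1/2)*2907/(-8462226)) = 1/((1/2)*(-1/8462226)*2907) = 1/(-57/331852) = -331852/57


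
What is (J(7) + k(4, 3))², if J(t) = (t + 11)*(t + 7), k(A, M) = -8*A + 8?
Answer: 51984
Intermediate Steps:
k(A, M) = 8 - 8*A
J(t) = (7 + t)*(11 + t) (J(t) = (11 + t)*(7 + t) = (7 + t)*(11 + t))
(J(7) + k(4, 3))² = ((77 + 7² + 18*7) + (8 - 8*4))² = ((77 + 49 + 126) + (8 - 32))² = (252 - 24)² = 228² = 51984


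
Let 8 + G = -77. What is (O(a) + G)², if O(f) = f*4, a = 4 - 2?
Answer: 5929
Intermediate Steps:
a = 2
G = -85 (G = -8 - 77 = -85)
O(f) = 4*f
(O(a) + G)² = (4*2 - 85)² = (8 - 85)² = (-77)² = 5929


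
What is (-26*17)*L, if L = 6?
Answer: -2652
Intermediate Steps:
(-26*17)*L = -26*17*6 = -442*6 = -2652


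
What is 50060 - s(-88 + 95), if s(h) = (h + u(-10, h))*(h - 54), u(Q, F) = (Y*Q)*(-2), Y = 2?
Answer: 52269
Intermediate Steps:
u(Q, F) = -4*Q (u(Q, F) = (2*Q)*(-2) = -4*Q)
s(h) = (-54 + h)*(40 + h) (s(h) = (h - 4*(-10))*(h - 54) = (h + 40)*(-54 + h) = (40 + h)*(-54 + h) = (-54 + h)*(40 + h))
50060 - s(-88 + 95) = 50060 - (-2160 + (-88 + 95)² - 14*(-88 + 95)) = 50060 - (-2160 + 7² - 14*7) = 50060 - (-2160 + 49 - 98) = 50060 - 1*(-2209) = 50060 + 2209 = 52269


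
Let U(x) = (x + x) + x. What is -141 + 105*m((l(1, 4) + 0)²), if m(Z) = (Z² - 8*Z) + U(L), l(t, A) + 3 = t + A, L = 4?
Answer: -561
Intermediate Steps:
U(x) = 3*x (U(x) = 2*x + x = 3*x)
l(t, A) = -3 + A + t (l(t, A) = -3 + (t + A) = -3 + (A + t) = -3 + A + t)
m(Z) = 12 + Z² - 8*Z (m(Z) = (Z² - 8*Z) + 3*4 = (Z² - 8*Z) + 12 = 12 + Z² - 8*Z)
-141 + 105*m((l(1, 4) + 0)²) = -141 + 105*(12 + (((-3 + 4 + 1) + 0)²)² - 8*((-3 + 4 + 1) + 0)²) = -141 + 105*(12 + ((2 + 0)²)² - 8*(2 + 0)²) = -141 + 105*(12 + (2²)² - 8*2²) = -141 + 105*(12 + 4² - 8*4) = -141 + 105*(12 + 16 - 32) = -141 + 105*(-4) = -141 - 420 = -561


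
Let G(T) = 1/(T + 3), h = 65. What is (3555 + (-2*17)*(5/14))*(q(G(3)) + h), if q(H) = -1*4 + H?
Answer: 4550800/21 ≈ 2.1670e+5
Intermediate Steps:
G(T) = 1/(3 + T)
q(H) = -4 + H
(3555 + (-2*17)*(5/14))*(q(G(3)) + h) = (3555 + (-2*17)*(5/14))*((-4 + 1/(3 + 3)) + 65) = (3555 - 170/14)*((-4 + 1/6) + 65) = (3555 - 34*5/14)*((-4 + ⅙) + 65) = (3555 - 85/7)*(-23/6 + 65) = (24800/7)*(367/6) = 4550800/21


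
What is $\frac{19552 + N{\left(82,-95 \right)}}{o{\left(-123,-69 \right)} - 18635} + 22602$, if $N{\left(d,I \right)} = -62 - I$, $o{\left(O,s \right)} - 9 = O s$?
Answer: $\frac{229142093}{10139} \approx 22600.0$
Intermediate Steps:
$o{\left(O,s \right)} = 9 + O s$
$\frac{19552 + N{\left(82,-95 \right)}}{o{\left(-123,-69 \right)} - 18635} + 22602 = \frac{19552 - -33}{\left(9 - -8487\right) - 18635} + 22602 = \frac{19552 + \left(-62 + 95\right)}{\left(9 + 8487\right) - 18635} + 22602 = \frac{19552 + 33}{8496 - 18635} + 22602 = \frac{19585}{-10139} + 22602 = 19585 \left(- \frac{1}{10139}\right) + 22602 = - \frac{19585}{10139} + 22602 = \frac{229142093}{10139}$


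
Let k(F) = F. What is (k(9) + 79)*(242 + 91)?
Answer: 29304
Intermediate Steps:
(k(9) + 79)*(242 + 91) = (9 + 79)*(242 + 91) = 88*333 = 29304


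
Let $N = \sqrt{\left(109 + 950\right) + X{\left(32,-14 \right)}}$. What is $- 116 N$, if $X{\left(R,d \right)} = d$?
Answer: $- 116 \sqrt{1045} \approx -3749.9$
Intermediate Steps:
$N = \sqrt{1045}$ ($N = \sqrt{\left(109 + 950\right) - 14} = \sqrt{1059 - 14} = \sqrt{1045} \approx 32.326$)
$- 116 N = - 116 \sqrt{1045}$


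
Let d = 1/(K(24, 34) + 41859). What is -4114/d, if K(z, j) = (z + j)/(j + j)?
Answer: -172211435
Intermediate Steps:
K(z, j) = (j + z)/(2*j) (K(z, j) = (j + z)/((2*j)) = (j + z)*(1/(2*j)) = (j + z)/(2*j))
d = 34/1423235 (d = 1/((½)*(34 + 24)/34 + 41859) = 1/((½)*(1/34)*58 + 41859) = 1/(29/34 + 41859) = 1/(1423235/34) = 34/1423235 ≈ 2.3889e-5)
-4114/d = -4114/34/1423235 = -4114*1423235/34 = -172211435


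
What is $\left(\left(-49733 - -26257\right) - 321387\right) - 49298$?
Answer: $-394161$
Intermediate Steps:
$\left(\left(-49733 - -26257\right) - 321387\right) - 49298 = \left(\left(-49733 + 26257\right) - 321387\right) - 49298 = \left(-23476 - 321387\right) - 49298 = -344863 - 49298 = -394161$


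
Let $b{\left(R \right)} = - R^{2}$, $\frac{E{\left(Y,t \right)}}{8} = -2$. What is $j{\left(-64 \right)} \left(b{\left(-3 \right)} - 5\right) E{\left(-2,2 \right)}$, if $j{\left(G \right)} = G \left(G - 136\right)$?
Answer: $2867200$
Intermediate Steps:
$j{\left(G \right)} = G \left(-136 + G\right)$
$E{\left(Y,t \right)} = -16$ ($E{\left(Y,t \right)} = 8 \left(-2\right) = -16$)
$j{\left(-64 \right)} \left(b{\left(-3 \right)} - 5\right) E{\left(-2,2 \right)} = - 64 \left(-136 - 64\right) \left(- \left(-3\right)^{2} - 5\right) \left(-16\right) = \left(-64\right) \left(-200\right) \left(\left(-1\right) 9 - 5\right) \left(-16\right) = 12800 \left(-9 - 5\right) \left(-16\right) = 12800 \left(\left(-14\right) \left(-16\right)\right) = 12800 \cdot 224 = 2867200$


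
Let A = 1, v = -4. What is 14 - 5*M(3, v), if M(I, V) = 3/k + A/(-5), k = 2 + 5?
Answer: 90/7 ≈ 12.857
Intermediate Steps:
k = 7
M(I, V) = 8/35 (M(I, V) = 3/7 + 1/(-5) = 3*(⅐) + 1*(-⅕) = 3/7 - ⅕ = 8/35)
14 - 5*M(3, v) = 14 - 5*8/35 = 14 - 8/7 = 90/7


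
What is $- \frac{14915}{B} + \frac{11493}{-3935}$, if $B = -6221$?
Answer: $- \frac{12807428}{24479635} \approx -0.52319$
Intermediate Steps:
$- \frac{14915}{B} + \frac{11493}{-3935} = - \frac{14915}{-6221} + \frac{11493}{-3935} = \left(-14915\right) \left(- \frac{1}{6221}\right) + 11493 \left(- \frac{1}{3935}\right) = \frac{14915}{6221} - \frac{11493}{3935} = - \frac{12807428}{24479635}$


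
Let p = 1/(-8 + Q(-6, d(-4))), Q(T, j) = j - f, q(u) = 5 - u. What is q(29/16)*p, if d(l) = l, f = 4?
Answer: -51/256 ≈ -0.19922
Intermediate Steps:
Q(T, j) = -4 + j (Q(T, j) = j - 1*4 = j - 4 = -4 + j)
p = -1/16 (p = 1/(-8 + (-4 - 4)) = 1/(-8 - 8) = 1/(-16) = -1/16 ≈ -0.062500)
q(29/16)*p = (5 - 29/16)*(-1/16) = (51/16)*(-1/16) = -51/256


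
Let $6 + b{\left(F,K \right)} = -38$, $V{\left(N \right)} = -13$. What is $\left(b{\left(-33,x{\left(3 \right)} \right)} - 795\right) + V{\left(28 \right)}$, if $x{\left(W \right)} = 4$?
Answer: $-852$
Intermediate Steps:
$b{\left(F,K \right)} = -44$ ($b{\left(F,K \right)} = -6 - 38 = -44$)
$\left(b{\left(-33,x{\left(3 \right)} \right)} - 795\right) + V{\left(28 \right)} = \left(-44 - 795\right) - 13 = -839 - 13 = -852$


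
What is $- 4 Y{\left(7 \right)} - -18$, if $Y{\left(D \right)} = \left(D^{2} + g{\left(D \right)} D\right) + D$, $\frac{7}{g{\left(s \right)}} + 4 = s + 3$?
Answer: $- \frac{716}{3} \approx -238.67$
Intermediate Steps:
$g{\left(s \right)} = \frac{7}{-1 + s}$ ($g{\left(s \right)} = \frac{7}{-4 + \left(s + 3\right)} = \frac{7}{-4 + \left(3 + s\right)} = \frac{7}{-1 + s}$)
$Y{\left(D \right)} = D + D^{2} + \frac{7 D}{-1 + D}$ ($Y{\left(D \right)} = \left(D^{2} + \frac{7}{-1 + D} D\right) + D = \left(D^{2} + \frac{7 D}{-1 + D}\right) + D = D + D^{2} + \frac{7 D}{-1 + D}$)
$- 4 Y{\left(7 \right)} - -18 = - 4 \frac{7 \left(6 + 7^{2}\right)}{-1 + 7} - -18 = - 4 \frac{7 \left(6 + 49\right)}{6} + \left(-2 + 20\right) = - 4 \cdot 7 \cdot \frac{1}{6} \cdot 55 + 18 = \left(-4\right) \frac{385}{6} + 18 = - \frac{770}{3} + 18 = - \frac{716}{3}$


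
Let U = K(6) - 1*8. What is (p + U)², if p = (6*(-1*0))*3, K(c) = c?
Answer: 4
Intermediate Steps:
p = 0 (p = (6*0)*3 = 0*3 = 0)
U = -2 (U = 6 - 1*8 = 6 - 8 = -2)
(p + U)² = (0 - 2)² = (-2)² = 4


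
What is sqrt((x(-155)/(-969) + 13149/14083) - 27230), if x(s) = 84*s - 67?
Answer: 2*I*sqrt(1267054240259193654)/13646427 ≈ 164.97*I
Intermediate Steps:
x(s) = -67 + 84*s
sqrt((x(-155)/(-969) + 13149/14083) - 27230) = sqrt(((-67 + 84*(-155))/(-969) + 13149/14083) - 27230) = sqrt(((-67 - 13020)*(-1/969) + 13149*(1/14083)) - 27230) = sqrt((-13087*(-1/969) + 13149/14083) - 27230) = sqrt((13087/969 + 13149/14083) - 27230) = sqrt(197045602/13646427 - 27230) = sqrt(-371395161608/13646427) = 2*I*sqrt(1267054240259193654)/13646427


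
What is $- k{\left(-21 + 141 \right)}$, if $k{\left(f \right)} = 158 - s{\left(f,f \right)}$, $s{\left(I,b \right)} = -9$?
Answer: $-167$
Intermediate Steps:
$k{\left(f \right)} = 167$ ($k{\left(f \right)} = 158 - -9 = 158 + 9 = 167$)
$- k{\left(-21 + 141 \right)} = \left(-1\right) 167 = -167$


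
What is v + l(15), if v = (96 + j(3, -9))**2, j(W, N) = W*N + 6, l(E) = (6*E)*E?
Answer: 6975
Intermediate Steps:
l(E) = 6*E**2
j(W, N) = 6 + N*W (j(W, N) = N*W + 6 = 6 + N*W)
v = 5625 (v = (96 + (6 - 9*3))**2 = (96 + (6 - 27))**2 = (96 - 21)**2 = 75**2 = 5625)
v + l(15) = 5625 + 6*15**2 = 5625 + 6*225 = 5625 + 1350 = 6975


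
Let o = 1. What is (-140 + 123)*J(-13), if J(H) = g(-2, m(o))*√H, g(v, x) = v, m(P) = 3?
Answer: 34*I*√13 ≈ 122.59*I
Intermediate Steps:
J(H) = -2*√H
(-140 + 123)*J(-13) = (-140 + 123)*(-2*I*√13) = -(-34)*I*√13 = 34*I*√13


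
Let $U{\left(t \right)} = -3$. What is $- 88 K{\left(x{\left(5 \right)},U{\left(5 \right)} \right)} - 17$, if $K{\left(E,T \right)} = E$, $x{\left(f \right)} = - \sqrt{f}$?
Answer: $-17 + 88 \sqrt{5} \approx 179.77$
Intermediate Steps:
$- 88 K{\left(x{\left(5 \right)},U{\left(5 \right)} \right)} - 17 = - 88 \left(- \sqrt{5}\right) - 17 = 88 \sqrt{5} - 17 = -17 + 88 \sqrt{5}$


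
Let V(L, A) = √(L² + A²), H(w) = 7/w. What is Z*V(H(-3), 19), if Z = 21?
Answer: 7*√3298 ≈ 402.00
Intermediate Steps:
V(L, A) = √(A² + L²)
Z*V(H(-3), 19) = 21*√(19² + (7/(-3))²) = 21*√(361 + (7*(-⅓))²) = 21*√(361 + (-7/3)²) = 21*√(361 + 49/9) = 21*√(3298/9) = 21*(√3298/3) = 7*√3298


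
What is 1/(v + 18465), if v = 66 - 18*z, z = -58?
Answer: 1/19575 ≈ 5.1086e-5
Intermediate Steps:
v = 1110 (v = 66 - 18*(-58) = 66 + 1044 = 1110)
1/(v + 18465) = 1/(1110 + 18465) = 1/19575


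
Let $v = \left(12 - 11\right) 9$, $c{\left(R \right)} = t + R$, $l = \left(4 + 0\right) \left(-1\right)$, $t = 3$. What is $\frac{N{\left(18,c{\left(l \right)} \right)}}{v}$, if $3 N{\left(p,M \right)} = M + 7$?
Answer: $\frac{2}{9} \approx 0.22222$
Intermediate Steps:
$l = -4$ ($l = 4 \left(-1\right) = -4$)
$c{\left(R \right)} = 3 + R$
$N{\left(p,M \right)} = \frac{7}{3} + \frac{M}{3}$ ($N{\left(p,M \right)} = \frac{M + 7}{3} = \frac{7 + M}{3} = \frac{7}{3} + \frac{M}{3}$)
$v = 9$ ($v = 1 \cdot 9 = 9$)
$\frac{N{\left(18,c{\left(l \right)} \right)}}{v} = \frac{\frac{7}{3} + \frac{3 - 4}{3}}{9} = \left(\frac{7}{3} + \frac{1}{3} \left(-1\right)\right) \frac{1}{9} = \left(\frac{7}{3} - \frac{1}{3}\right) \frac{1}{9} = 2 \cdot \frac{1}{9} = \frac{2}{9}$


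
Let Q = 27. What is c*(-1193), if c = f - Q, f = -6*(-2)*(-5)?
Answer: 103791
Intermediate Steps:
f = -60 (f = 12*(-5) = -60)
c = -87 (c = -60 - 1*27 = -60 - 27 = -87)
c*(-1193) = -87*(-1193) = 103791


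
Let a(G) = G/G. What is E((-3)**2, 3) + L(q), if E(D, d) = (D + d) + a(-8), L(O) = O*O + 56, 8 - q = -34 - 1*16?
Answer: 3433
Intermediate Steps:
q = 58 (q = 8 - (-34 - 1*16) = 8 - (-34 - 16) = 8 - 1*(-50) = 8 + 50 = 58)
a(G) = 1
L(O) = 56 + O**2 (L(O) = O**2 + 56 = 56 + O**2)
E(D, d) = 1 + D + d (E(D, d) = (D + d) + 1 = 1 + D + d)
E((-3)**2, 3) + L(q) = (1 + (-3)**2 + 3) + (56 + 58**2) = (1 + 9 + 3) + (56 + 3364) = 13 + 3420 = 3433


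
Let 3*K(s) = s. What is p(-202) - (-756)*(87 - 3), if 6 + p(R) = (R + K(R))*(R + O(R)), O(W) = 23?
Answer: 335126/3 ≈ 1.1171e+5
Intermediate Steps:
K(s) = s/3
p(R) = -6 + 4*R*(23 + R)/3 (p(R) = -6 + (R + R/3)*(R + 23) = -6 + (4*R/3)*(23 + R) = -6 + 4*R*(23 + R)/3)
p(-202) - (-756)*(87 - 3) = (-6 + (4/3)*(-202)² + (92/3)*(-202)) - (-756)*(87 - 3) = (-6 + (4/3)*40804 - 18584/3) - (-756)*84 = (-6 + 163216/3 - 18584/3) - 1*(-63504) = 144614/3 + 63504 = 335126/3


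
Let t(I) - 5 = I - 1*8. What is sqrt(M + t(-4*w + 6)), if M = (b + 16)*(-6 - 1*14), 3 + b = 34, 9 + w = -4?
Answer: I*sqrt(885) ≈ 29.749*I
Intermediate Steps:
w = -13 (w = -9 - 4 = -13)
b = 31 (b = -3 + 34 = 31)
M = -940 (M = (31 + 16)*(-6 - 1*14) = 47*(-6 - 14) = 47*(-20) = -940)
t(I) = -3 + I (t(I) = 5 + (I - 1*8) = 5 + (I - 8) = 5 + (-8 + I) = -3 + I)
sqrt(M + t(-4*w + 6)) = sqrt(-940 + (-3 + (-4*(-13) + 6))) = sqrt(-940 + (-3 + (52 + 6))) = sqrt(-940 + (-3 + 58)) = sqrt(-940 + 55) = sqrt(-885) = I*sqrt(885)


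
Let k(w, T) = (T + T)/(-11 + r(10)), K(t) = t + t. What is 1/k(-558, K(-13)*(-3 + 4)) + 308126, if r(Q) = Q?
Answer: 16022553/52 ≈ 3.0813e+5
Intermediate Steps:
K(t) = 2*t
k(w, T) = -2*T (k(w, T) = (T + T)/(-11 + 10) = (2*T)/(-1) = (2*T)*(-1) = -2*T)
1/k(-558, K(-13)*(-3 + 4)) + 308126 = 1/(-2*2*(-13)*(-3 + 4)) + 308126 = 1/(-(-52)) + 308126 = 1/(-2*(-26)) + 308126 = 1/52 + 308126 = 16022553/52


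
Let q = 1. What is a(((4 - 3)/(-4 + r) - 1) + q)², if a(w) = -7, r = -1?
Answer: 49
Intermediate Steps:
a(((4 - 3)/(-4 + r) - 1) + q)² = (-7)² = 49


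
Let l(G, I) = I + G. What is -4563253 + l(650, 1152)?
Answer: -4561451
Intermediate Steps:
l(G, I) = G + I
-4563253 + l(650, 1152) = -4563253 + (650 + 1152) = -4563253 + 1802 = -4561451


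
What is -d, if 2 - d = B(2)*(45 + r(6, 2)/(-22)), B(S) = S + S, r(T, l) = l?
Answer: 1954/11 ≈ 177.64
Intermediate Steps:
B(S) = 2*S
d = -1954/11 (d = 2 - 2*2*(45 + 2/(-22)) = 2 - 4*(45 + 2*(-1/22)) = 2 - 4*(45 - 1/11) = 2 - 4*494/11 = 2 - 1*1976/11 = 2 - 1976/11 = -1954/11 ≈ -177.64)
-d = -1*(-1954/11) = 1954/11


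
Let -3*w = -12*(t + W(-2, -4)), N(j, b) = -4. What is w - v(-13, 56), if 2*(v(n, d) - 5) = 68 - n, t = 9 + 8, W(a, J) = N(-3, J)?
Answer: 13/2 ≈ 6.5000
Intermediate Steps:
W(a, J) = -4
t = 17
v(n, d) = 39 - n/2 (v(n, d) = 5 + (68 - n)/2 = 5 + (34 - n/2) = 39 - n/2)
w = 52 (w = -(-4)*(17 - 4) = -(-4)*13 = -⅓*(-156) = 52)
w - v(-13, 56) = 52 - (39 - ½*(-13)) = 52 - (39 + 13/2) = 52 - 1*91/2 = 52 - 91/2 = 13/2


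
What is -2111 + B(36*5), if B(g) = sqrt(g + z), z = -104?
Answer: -2111 + 2*sqrt(19) ≈ -2102.3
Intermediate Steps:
B(g) = sqrt(-104 + g) (B(g) = sqrt(g - 104) = sqrt(-104 + g))
-2111 + B(36*5) = -2111 + sqrt(-104 + 36*5) = -2111 + sqrt(-104 + 180) = -2111 + sqrt(76) = -2111 + 2*sqrt(19)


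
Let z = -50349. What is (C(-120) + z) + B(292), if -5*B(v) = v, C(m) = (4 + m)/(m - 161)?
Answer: -70821817/1405 ≈ -50407.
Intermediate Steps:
C(m) = (4 + m)/(-161 + m)
B(v) = -v/5
(C(-120) + z) + B(292) = ((4 - 120)/(-161 - 120) - 50349) - ⅕*292 = (-116/(-281) - 50349) - 292/5 = (-1/281*(-116) - 50349) - 292/5 = (116/281 - 50349) - 292/5 = -14147953/281 - 292/5 = -70821817/1405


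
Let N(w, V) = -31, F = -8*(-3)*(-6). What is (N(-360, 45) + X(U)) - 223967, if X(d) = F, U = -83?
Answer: -224142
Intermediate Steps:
F = -144 (F = 24*(-6) = -144)
X(d) = -144
(N(-360, 45) + X(U)) - 223967 = (-31 - 144) - 223967 = -175 - 223967 = -224142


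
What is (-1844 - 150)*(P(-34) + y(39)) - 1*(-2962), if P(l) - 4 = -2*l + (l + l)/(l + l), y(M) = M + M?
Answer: -298132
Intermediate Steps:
y(M) = 2*M
P(l) = 5 - 2*l (P(l) = 4 + (-2*l + (l + l)/(l + l)) = 4 + (-2*l + (2*l)/((2*l))) = 4 + (-2*l + (2*l)*(1/(2*l))) = 4 + (-2*l + 1) = 4 + (1 - 2*l) = 5 - 2*l)
(-1844 - 150)*(P(-34) + y(39)) - 1*(-2962) = (-1844 - 150)*((5 - 2*(-34)) + 2*39) - 1*(-2962) = -1994*((5 + 68) + 78) + 2962 = -1994*(73 + 78) + 2962 = -1994*151 + 2962 = -301094 + 2962 = -298132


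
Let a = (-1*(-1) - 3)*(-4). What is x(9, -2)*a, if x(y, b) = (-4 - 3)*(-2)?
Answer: 112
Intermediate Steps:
a = 8 (a = (1 - 3)*(-4) = -2*(-4) = 8)
x(y, b) = 14 (x(y, b) = -7*(-2) = 14)
x(9, -2)*a = 14*8 = 112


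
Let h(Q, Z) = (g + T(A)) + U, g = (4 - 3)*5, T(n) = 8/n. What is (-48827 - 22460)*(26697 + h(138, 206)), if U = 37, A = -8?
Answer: -1906071806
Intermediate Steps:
g = 5 (g = 1*5 = 5)
h(Q, Z) = 41 (h(Q, Z) = (5 + 8/(-8)) + 37 = (5 + 8*(-⅛)) + 37 = (5 - 1) + 37 = 4 + 37 = 41)
(-48827 - 22460)*(26697 + h(138, 206)) = (-48827 - 22460)*(26697 + 41) = -71287*26738 = -1906071806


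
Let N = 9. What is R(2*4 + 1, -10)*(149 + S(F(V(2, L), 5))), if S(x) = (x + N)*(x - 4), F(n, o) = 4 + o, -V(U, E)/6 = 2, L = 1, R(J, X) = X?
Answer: -2390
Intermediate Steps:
V(U, E) = -12 (V(U, E) = -6*2 = -12)
S(x) = (-4 + x)*(9 + x) (S(x) = (x + 9)*(x - 4) = (9 + x)*(-4 + x) = (-4 + x)*(9 + x))
R(2*4 + 1, -10)*(149 + S(F(V(2, L), 5))) = -10*(149 + (-36 + (4 + 5)**2 + 5*(4 + 5))) = -10*(149 + (-36 + 9**2 + 5*9)) = -10*(149 + (-36 + 81 + 45)) = -10*(149 + 90) = -10*239 = -2390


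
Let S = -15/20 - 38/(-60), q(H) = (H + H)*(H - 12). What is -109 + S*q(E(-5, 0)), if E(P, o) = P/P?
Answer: -3193/30 ≈ -106.43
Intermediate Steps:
E(P, o) = 1
q(H) = 2*H*(-12 + H) (q(H) = (2*H)*(-12 + H) = 2*H*(-12 + H))
S = -7/60 (S = -15*1/20 - 38*(-1/60) = -¾ + 19/30 = -7/60 ≈ -0.11667)
-109 + S*q(E(-5, 0)) = -109 - 7*(-12 + 1)/30 = -109 - 7*(-11)/30 = -109 - 7/60*(-22) = -109 + 77/30 = -3193/30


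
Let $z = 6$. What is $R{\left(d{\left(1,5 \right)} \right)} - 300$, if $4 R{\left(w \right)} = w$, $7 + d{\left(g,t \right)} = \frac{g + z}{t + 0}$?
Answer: $- \frac{1507}{5} \approx -301.4$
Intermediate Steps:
$d{\left(g,t \right)} = -7 + \frac{6 + g}{t}$ ($d{\left(g,t \right)} = -7 + \frac{g + 6}{t + 0} = -7 + \frac{6 + g}{t}$)
$R{\left(w \right)} = \frac{w}{4}$
$R{\left(d{\left(1,5 \right)} \right)} - 300 = \frac{\frac{1}{5} \left(6 + 1 - 35\right)}{4} - 300 = \frac{\frac{1}{5} \left(-28\right)}{4} - 300 = \frac{1}{4} \left(- \frac{28}{5}\right) - 300 = - \frac{7}{5} - 300 = - \frac{1507}{5}$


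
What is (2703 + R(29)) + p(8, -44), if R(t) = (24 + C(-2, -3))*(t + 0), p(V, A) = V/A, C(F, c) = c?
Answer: 36430/11 ≈ 3311.8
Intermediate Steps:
R(t) = 21*t (R(t) = (24 - 3)*(t + 0) = 21*t)
(2703 + R(29)) + p(8, -44) = (2703 + 21*29) + 8/(-44) = (2703 + 609) + 8*(-1/44) = 3312 - 2/11 = 36430/11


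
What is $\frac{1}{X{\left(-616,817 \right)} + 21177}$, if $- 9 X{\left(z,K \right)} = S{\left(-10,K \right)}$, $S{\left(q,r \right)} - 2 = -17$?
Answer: $\frac{3}{63536} \approx 4.7217 \cdot 10^{-5}$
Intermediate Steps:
$S{\left(q,r \right)} = -15$ ($S{\left(q,r \right)} = 2 - 17 = -15$)
$X{\left(z,K \right)} = \frac{5}{3}$ ($X{\left(z,K \right)} = \left(- \frac{1}{9}\right) \left(-15\right) = \frac{5}{3}$)
$\frac{1}{X{\left(-616,817 \right)} + 21177} = \frac{1}{\frac{5}{3} + 21177} = \frac{1}{\frac{63536}{3}} = \frac{3}{63536}$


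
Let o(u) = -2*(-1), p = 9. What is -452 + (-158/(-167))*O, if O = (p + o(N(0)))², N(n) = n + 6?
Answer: -56366/167 ≈ -337.52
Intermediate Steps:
N(n) = 6 + n
o(u) = 2
O = 121 (O = (9 + 2)² = 11² = 121)
-452 + (-158/(-167))*O = -452 - 158/(-167)*121 = -452 - 158*(-1/167)*121 = -452 + (158/167)*121 = -452 + 19118/167 = -56366/167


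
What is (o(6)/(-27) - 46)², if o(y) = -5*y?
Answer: 163216/81 ≈ 2015.0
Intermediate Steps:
(o(6)/(-27) - 46)² = (-5*6/(-27) - 46)² = (-30*(-1/27) - 46)² = (10/9 - 46)² = (-404/9)² = 163216/81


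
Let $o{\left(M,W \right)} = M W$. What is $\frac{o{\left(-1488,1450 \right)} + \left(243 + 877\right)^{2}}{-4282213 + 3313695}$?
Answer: $\frac{451600}{484259} \approx 0.93256$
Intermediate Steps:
$\frac{o{\left(-1488,1450 \right)} + \left(243 + 877\right)^{2}}{-4282213 + 3313695} = \frac{\left(-1488\right) 1450 + \left(243 + 877\right)^{2}}{-4282213 + 3313695} = \frac{-2157600 + 1120^{2}}{-968518} = \left(-2157600 + 1254400\right) \left(- \frac{1}{968518}\right) = \left(-903200\right) \left(- \frac{1}{968518}\right) = \frac{451600}{484259}$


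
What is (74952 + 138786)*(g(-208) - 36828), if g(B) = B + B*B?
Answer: 1331160264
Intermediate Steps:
g(B) = B + B²
(74952 + 138786)*(g(-208) - 36828) = (74952 + 138786)*(-208*(1 - 208) - 36828) = 213738*(-208*(-207) - 36828) = 213738*(43056 - 36828) = 213738*6228 = 1331160264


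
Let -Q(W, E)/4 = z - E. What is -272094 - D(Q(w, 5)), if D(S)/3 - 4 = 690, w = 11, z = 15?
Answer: -274176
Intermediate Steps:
Q(W, E) = -60 + 4*E (Q(W, E) = -4*(15 - E) = -60 + 4*E)
D(S) = 2082 (D(S) = 12 + 3*690 = 12 + 2070 = 2082)
-272094 - D(Q(w, 5)) = -272094 - 1*2082 = -272094 - 2082 = -274176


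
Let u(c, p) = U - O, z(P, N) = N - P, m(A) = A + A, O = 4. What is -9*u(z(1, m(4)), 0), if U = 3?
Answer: 9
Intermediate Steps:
m(A) = 2*A
u(c, p) = -1 (u(c, p) = 3 - 1*4 = 3 - 4 = -1)
-9*u(z(1, m(4)), 0) = -9*(-1) = 9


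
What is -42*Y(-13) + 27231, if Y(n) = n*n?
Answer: 20133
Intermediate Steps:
Y(n) = n²
-42*Y(-13) + 27231 = -42*(-13)² + 27231 = -42*169 + 27231 = -7098 + 27231 = 20133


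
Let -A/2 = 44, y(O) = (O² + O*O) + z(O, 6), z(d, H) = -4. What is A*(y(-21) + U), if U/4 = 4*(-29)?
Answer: -36432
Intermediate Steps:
U = -464 (U = 4*(4*(-29)) = 4*(-116) = -464)
y(O) = -4 + 2*O² (y(O) = (O² + O*O) - 4 = (O² + O²) - 4 = 2*O² - 4 = -4 + 2*O²)
A = -88 (A = -2*44 = -88)
A*(y(-21) + U) = -88*((-4 + 2*(-21)²) - 464) = -88*((-4 + 2*441) - 464) = -88*((-4 + 882) - 464) = -88*(878 - 464) = -88*414 = -36432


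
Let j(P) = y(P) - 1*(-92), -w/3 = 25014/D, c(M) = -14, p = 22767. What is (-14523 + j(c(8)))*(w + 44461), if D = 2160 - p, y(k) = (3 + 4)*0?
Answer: -4407626027513/6869 ≈ -6.4167e+8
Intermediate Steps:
y(k) = 0 (y(k) = 7*0 = 0)
D = -20607 (D = 2160 - 1*22767 = 2160 - 22767 = -20607)
w = 25014/6869 (w = -75042/(-20607) = -75042*(-1)/20607 = -3*(-8338/6869) = 25014/6869 ≈ 3.6416)
j(P) = 92 (j(P) = 0 - 1*(-92) = 0 + 92 = 92)
(-14523 + j(c(8)))*(w + 44461) = (-14523 + 92)*(25014/6869 + 44461) = -14431*305427623/6869 = -4407626027513/6869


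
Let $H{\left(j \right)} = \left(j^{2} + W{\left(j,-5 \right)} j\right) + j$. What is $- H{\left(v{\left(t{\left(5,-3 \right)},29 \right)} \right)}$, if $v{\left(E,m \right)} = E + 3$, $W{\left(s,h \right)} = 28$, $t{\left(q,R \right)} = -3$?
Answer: $0$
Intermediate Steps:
$v{\left(E,m \right)} = 3 + E$
$H{\left(j \right)} = j^{2} + 29 j$ ($H{\left(j \right)} = \left(j^{2} + 28 j\right) + j = j^{2} + 29 j$)
$- H{\left(v{\left(t{\left(5,-3 \right)},29 \right)} \right)} = - \left(3 - 3\right) \left(29 + \left(3 - 3\right)\right) = - 0 \left(29 + 0\right) = - 0 \cdot 29 = \left(-1\right) 0 = 0$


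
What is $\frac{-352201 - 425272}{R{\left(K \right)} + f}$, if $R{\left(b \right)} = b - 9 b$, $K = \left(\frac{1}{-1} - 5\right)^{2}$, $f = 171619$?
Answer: $- \frac{777473}{171331} \approx -4.5378$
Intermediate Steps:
$K = 36$ ($K = \left(-1 - 5\right)^{2} = \left(-6\right)^{2} = 36$)
$R{\left(b \right)} = - 8 b$
$\frac{-352201 - 425272}{R{\left(K \right)} + f} = \frac{-352201 - 425272}{\left(-8\right) 36 + 171619} = \frac{-352201 - 425272}{-288 + 171619} = \frac{-352201 - 425272}{171331} = \left(-777473\right) \frac{1}{171331} = - \frac{777473}{171331}$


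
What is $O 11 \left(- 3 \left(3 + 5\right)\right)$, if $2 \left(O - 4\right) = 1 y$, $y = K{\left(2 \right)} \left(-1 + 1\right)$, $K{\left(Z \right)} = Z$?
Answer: $-1056$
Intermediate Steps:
$y = 0$ ($y = 2 \left(-1 + 1\right) = 2 \cdot 0 = 0$)
$O = 4$ ($O = 4 + \frac{1 \cdot 0}{2} = 4 + \frac{1}{2} \cdot 0 = 4 + 0 = 4$)
$O 11 \left(- 3 \left(3 + 5\right)\right) = 4 \cdot 11 \left(- 3 \left(3 + 5\right)\right) = 44 \left(\left(-3\right) 8\right) = 44 \left(-24\right) = -1056$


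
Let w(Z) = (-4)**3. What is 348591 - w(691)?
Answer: 348655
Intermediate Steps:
w(Z) = -64
348591 - w(691) = 348591 - 1*(-64) = 348591 + 64 = 348655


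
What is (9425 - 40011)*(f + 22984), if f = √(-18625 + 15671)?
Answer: -702988624 - 30586*I*√2954 ≈ -7.0299e+8 - 1.6624e+6*I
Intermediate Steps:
f = I*√2954 (f = √(-2954) = I*√2954 ≈ 54.351*I)
(9425 - 40011)*(f + 22984) = (9425 - 40011)*(I*√2954 + 22984) = -30586*(22984 + I*√2954) = -702988624 - 30586*I*√2954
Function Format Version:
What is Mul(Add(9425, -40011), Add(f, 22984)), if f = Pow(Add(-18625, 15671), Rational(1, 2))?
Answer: Add(-702988624, Mul(-30586, I, Pow(2954, Rational(1, 2)))) ≈ Add(-7.0299e+8, Mul(-1.6624e+6, I))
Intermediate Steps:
f = Mul(I, Pow(2954, Rational(1, 2))) (f = Pow(-2954, Rational(1, 2)) = Mul(I, Pow(2954, Rational(1, 2))) ≈ Mul(54.351, I))
Mul(Add(9425, -40011), Add(f, 22984)) = Mul(Add(9425, -40011), Add(Mul(I, Pow(2954, Rational(1, 2))), 22984)) = Mul(-30586, Add(22984, Mul(I, Pow(2954, Rational(1, 2))))) = Add(-702988624, Mul(-30586, I, Pow(2954, Rational(1, 2))))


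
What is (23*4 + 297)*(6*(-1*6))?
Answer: -14004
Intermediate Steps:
(23*4 + 297)*(6*(-1*6)) = (92 + 297)*(6*(-6)) = 389*(-36) = -14004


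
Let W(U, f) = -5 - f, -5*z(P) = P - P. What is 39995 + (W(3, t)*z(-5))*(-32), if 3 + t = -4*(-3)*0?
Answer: 39995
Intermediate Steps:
z(P) = 0 (z(P) = -(P - P)/5 = -1/5*0 = 0)
t = -3 (t = -3 - 4*(-3)*0 = -3 + 12*0 = -3 + 0 = -3)
39995 + (W(3, t)*z(-5))*(-32) = 39995 + ((-5 - 1*(-3))*0)*(-32) = 39995 + ((-5 + 3)*0)*(-32) = 39995 - 2*0*(-32) = 39995 + 0*(-32) = 39995 + 0 = 39995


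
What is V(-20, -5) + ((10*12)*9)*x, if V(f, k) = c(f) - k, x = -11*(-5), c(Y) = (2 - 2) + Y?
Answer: 59385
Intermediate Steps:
c(Y) = Y (c(Y) = 0 + Y = Y)
x = 55
V(f, k) = f - k
V(-20, -5) + ((10*12)*9)*x = (-20 - 1*(-5)) + ((10*12)*9)*55 = (-20 + 5) + (120*9)*55 = -15 + 1080*55 = -15 + 59400 = 59385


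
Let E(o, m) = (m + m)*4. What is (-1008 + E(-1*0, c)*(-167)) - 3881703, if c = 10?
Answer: -3896071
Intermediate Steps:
E(o, m) = 8*m (E(o, m) = (2*m)*4 = 8*m)
(-1008 + E(-1*0, c)*(-167)) - 3881703 = (-1008 + (8*10)*(-167)) - 3881703 = (-1008 + 80*(-167)) - 3881703 = (-1008 - 13360) - 3881703 = -14368 - 3881703 = -3896071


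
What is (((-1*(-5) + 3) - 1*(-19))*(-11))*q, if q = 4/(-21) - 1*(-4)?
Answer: -7920/7 ≈ -1131.4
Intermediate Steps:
q = 80/21 (q = 4*(-1/21) + 4 = -4/21 + 4 = 80/21 ≈ 3.8095)
(((-1*(-5) + 3) - 1*(-19))*(-11))*q = (((-1*(-5) + 3) - 1*(-19))*(-11))*(80/21) = (((5 + 3) + 19)*(-11))*(80/21) = ((8 + 19)*(-11))*(80/21) = (27*(-11))*(80/21) = -297*80/21 = -7920/7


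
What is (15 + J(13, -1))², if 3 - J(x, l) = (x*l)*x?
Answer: 34969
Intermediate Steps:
J(x, l) = 3 - l*x² (J(x, l) = 3 - x*l*x = 3 - l*x*x = 3 - l*x²)
(15 + J(13, -1))² = (15 + (3 - 1*(-1)*13²))² = (15 + (3 - 1*(-1)*169))² = (15 + (3 + 169))² = (15 + 172)² = 187² = 34969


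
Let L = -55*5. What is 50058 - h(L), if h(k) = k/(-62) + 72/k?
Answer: 853417739/17050 ≈ 50054.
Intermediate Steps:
L = -275
h(k) = 72/k - k/62 (h(k) = k*(-1/62) + 72/k = -k/62 + 72/k = 72/k - k/62)
50058 - h(L) = 50058 - (72/(-275) - 1/62*(-275)) = 50058 - (72*(-1/275) + 275/62) = 50058 - (-72/275 + 275/62) = 50058 - 1*71161/17050 = 50058 - 71161/17050 = 853417739/17050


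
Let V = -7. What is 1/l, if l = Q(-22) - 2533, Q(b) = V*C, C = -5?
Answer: -1/2498 ≈ -0.00040032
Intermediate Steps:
Q(b) = 35 (Q(b) = -7*(-5) = 35)
l = -2498 (l = 35 - 2533 = -2498)
1/l = 1/(-2498) = -1/2498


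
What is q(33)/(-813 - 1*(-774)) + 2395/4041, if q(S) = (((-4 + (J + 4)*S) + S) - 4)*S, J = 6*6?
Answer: -59755460/52533 ≈ -1137.5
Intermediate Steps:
J = 36
q(S) = S*(-8 + 41*S) (q(S) = (((-4 + (36 + 4)*S) + S) - 4)*S = (((-4 + 40*S) + S) - 4)*S = ((-4 + 41*S) - 4)*S = (-8 + 41*S)*S = S*(-8 + 41*S))
q(33)/(-813 - 1*(-774)) + 2395/4041 = (33*(-8 + 41*33))/(-813 - 1*(-774)) + 2395/4041 = (33*(-8 + 1353))/(-813 + 774) + 2395*(1/4041) = (33*1345)/(-39) + 2395/4041 = 44385*(-1/39) + 2395/4041 = -14795/13 + 2395/4041 = -59755460/52533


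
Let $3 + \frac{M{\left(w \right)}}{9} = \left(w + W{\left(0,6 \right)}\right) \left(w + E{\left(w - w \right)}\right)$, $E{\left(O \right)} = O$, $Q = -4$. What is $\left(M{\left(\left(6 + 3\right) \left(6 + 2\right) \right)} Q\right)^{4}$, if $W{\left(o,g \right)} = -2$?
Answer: $1081179509845255762176$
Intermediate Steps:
$M{\left(w \right)} = -27 + 9 w \left(-2 + w\right)$ ($M{\left(w \right)} = -27 + 9 \left(w - 2\right) \left(w + \left(w - w\right)\right) = -27 + 9 \left(-2 + w\right) \left(w + 0\right) = -27 + 9 \left(-2 + w\right) w = -27 + 9 w \left(-2 + w\right)$)
$\left(M{\left(\left(6 + 3\right) \left(6 + 2\right) \right)} Q\right)^{4} = \left(\left(-27 - 18 \left(6 + 3\right) \left(6 + 2\right) + 9 \left(\left(6 + 3\right) \left(6 + 2\right)\right)^{2}\right) \left(-4\right)\right)^{4} = \left(\left(-27 - 18 \cdot 9 \cdot 8 + 9 \left(9 \cdot 8\right)^{2}\right) \left(-4\right)\right)^{4} = \left(\left(-27 - 1296 + 9 \cdot 72^{2}\right) \left(-4\right)\right)^{4} = \left(\left(-27 - 1296 + 9 \cdot 5184\right) \left(-4\right)\right)^{4} = \left(\left(-27 - 1296 + 46656\right) \left(-4\right)\right)^{4} = \left(45333 \left(-4\right)\right)^{4} = \left(-181332\right)^{4} = 1081179509845255762176$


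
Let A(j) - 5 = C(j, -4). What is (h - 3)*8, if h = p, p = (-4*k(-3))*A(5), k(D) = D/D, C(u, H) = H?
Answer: -56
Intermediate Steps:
A(j) = 1 (A(j) = 5 - 4 = 1)
k(D) = 1
p = -4 (p = -4*1*1 = -4*1 = -4)
h = -4
(h - 3)*8 = (-4 - 3)*8 = -7*8 = -56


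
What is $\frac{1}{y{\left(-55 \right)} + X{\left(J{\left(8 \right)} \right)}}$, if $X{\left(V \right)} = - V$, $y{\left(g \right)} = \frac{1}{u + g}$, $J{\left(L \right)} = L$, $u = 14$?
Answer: $- \frac{41}{329} \approx -0.12462$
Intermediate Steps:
$y{\left(g \right)} = \frac{1}{14 + g}$
$\frac{1}{y{\left(-55 \right)} + X{\left(J{\left(8 \right)} \right)}} = \frac{1}{\frac{1}{14 - 55} - 8} = \frac{1}{\frac{1}{-41} - 8} = \frac{1}{- \frac{1}{41} - 8} = \frac{1}{- \frac{329}{41}} = - \frac{41}{329}$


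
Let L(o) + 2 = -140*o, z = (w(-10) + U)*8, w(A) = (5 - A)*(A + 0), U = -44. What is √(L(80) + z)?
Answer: I*√12754 ≈ 112.93*I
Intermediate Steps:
w(A) = A*(5 - A) (w(A) = (5 - A)*A = A*(5 - A))
z = -1552 (z = (-10*(5 - 1*(-10)) - 44)*8 = (-10*(5 + 10) - 44)*8 = (-10*15 - 44)*8 = (-150 - 44)*8 = -194*8 = -1552)
L(o) = -2 - 140*o
√(L(80) + z) = √((-2 - 140*80) - 1552) = √((-2 - 11200) - 1552) = √(-11202 - 1552) = √(-12754) = I*√12754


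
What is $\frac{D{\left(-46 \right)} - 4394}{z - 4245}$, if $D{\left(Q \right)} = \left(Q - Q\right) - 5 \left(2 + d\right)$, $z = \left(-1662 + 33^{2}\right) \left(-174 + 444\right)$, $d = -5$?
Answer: $\frac{4379}{158955} \approx 0.027549$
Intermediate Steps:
$z = -154710$ ($z = \left(-1662 + 1089\right) 270 = \left(-573\right) 270 = -154710$)
$D{\left(Q \right)} = 15$ ($D{\left(Q \right)} = \left(Q - Q\right) - 5 \left(2 - 5\right) = 0 - 5 \left(-3\right) = 0 - -15 = 0 + 15 = 15$)
$\frac{D{\left(-46 \right)} - 4394}{z - 4245} = \frac{15 - 4394}{-154710 - 4245} = - \frac{4379}{-158955} = \left(-4379\right) \left(- \frac{1}{158955}\right) = \frac{4379}{158955}$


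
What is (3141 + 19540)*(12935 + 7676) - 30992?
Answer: 467447099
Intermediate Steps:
(3141 + 19540)*(12935 + 7676) - 30992 = 22681*20611 - 30992 = 467478091 - 30992 = 467447099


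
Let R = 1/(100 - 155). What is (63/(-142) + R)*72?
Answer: -129852/3905 ≈ -33.253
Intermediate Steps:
R = -1/55 (R = 1/(-55) = -1/55 ≈ -0.018182)
(63/(-142) + R)*72 = (63/(-142) - 1/55)*72 = (63*(-1/142) - 1/55)*72 = (-63/142 - 1/55)*72 = -3607/7810*72 = -129852/3905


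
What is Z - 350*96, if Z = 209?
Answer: -33391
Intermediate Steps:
Z - 350*96 = 209 - 350*96 = 209 - 33600 = -33391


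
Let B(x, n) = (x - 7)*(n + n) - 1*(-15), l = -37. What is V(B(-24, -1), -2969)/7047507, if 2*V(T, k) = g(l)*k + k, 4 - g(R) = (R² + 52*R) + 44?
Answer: -255334/2349169 ≈ -0.10869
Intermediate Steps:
g(R) = -40 - R² - 52*R (g(R) = 4 - ((R² + 52*R) + 44) = 4 - (44 + R² + 52*R) = 4 + (-44 - R² - 52*R) = -40 - R² - 52*R)
B(x, n) = 15 + 2*n*(-7 + x) (B(x, n) = (-7 + x)*(2*n) + 15 = 2*n*(-7 + x) + 15 = 15 + 2*n*(-7 + x))
V(T, k) = 258*k (V(T, k) = ((-40 - 1*(-37)² - 52*(-37))*k + k)/2 = ((-40 - 1*1369 + 1924)*k + k)/2 = ((-40 - 1369 + 1924)*k + k)/2 = (515*k + k)/2 = (516*k)/2 = 258*k)
V(B(-24, -1), -2969)/7047507 = (258*(-2969))/7047507 = -766002*1/7047507 = -255334/2349169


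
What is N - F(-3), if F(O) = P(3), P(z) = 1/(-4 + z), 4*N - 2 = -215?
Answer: -209/4 ≈ -52.250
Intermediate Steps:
N = -213/4 (N = ½ + (¼)*(-215) = ½ - 215/4 = -213/4 ≈ -53.250)
F(O) = -1 (F(O) = 1/(-4 + 3) = 1/(-1) = -1)
N - F(-3) = -213/4 - 1*(-1) = -213/4 + 1 = -209/4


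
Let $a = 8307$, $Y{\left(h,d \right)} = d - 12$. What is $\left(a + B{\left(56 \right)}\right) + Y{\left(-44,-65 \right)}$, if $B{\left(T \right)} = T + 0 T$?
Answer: $8286$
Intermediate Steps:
$Y{\left(h,d \right)} = -12 + d$ ($Y{\left(h,d \right)} = d - 12 = -12 + d$)
$B{\left(T \right)} = T$ ($B{\left(T \right)} = T + 0 = T$)
$\left(a + B{\left(56 \right)}\right) + Y{\left(-44,-65 \right)} = \left(8307 + 56\right) - 77 = 8363 - 77 = 8286$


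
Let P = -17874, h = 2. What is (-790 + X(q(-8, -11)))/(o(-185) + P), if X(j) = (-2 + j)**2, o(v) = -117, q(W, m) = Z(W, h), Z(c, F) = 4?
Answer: 262/5997 ≈ 0.043689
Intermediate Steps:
q(W, m) = 4
(-790 + X(q(-8, -11)))/(o(-185) + P) = (-790 + (-2 + 4)**2)/(-117 - 17874) = (-790 + 2**2)/(-17991) = (-790 + 4)*(-1/17991) = -786*(-1/17991) = 262/5997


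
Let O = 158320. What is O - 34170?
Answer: 124150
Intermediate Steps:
O - 34170 = 158320 - 34170 = 124150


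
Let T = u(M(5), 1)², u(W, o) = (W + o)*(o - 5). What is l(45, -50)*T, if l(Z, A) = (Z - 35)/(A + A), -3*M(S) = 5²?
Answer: -3872/45 ≈ -86.044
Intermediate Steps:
M(S) = -25/3 (M(S) = -⅓*5² = -⅓*25 = -25/3)
u(W, o) = (-5 + o)*(W + o) (u(W, o) = (W + o)*(-5 + o) = (-5 + o)*(W + o))
l(Z, A) = (-35 + Z)/(2*A) (l(Z, A) = (-35 + Z)/((2*A)) = (-35 + Z)*(1/(2*A)) = (-35 + Z)/(2*A))
T = 7744/9 (T = (1² - 5*(-25/3) - 5*1 - 25/3*1)² = (1 + 125/3 - 5 - 25/3)² = (88/3)² = 7744/9 ≈ 860.44)
l(45, -50)*T = ((½)*(-35 + 45)/(-50))*(7744/9) = ((½)*(-1/50)*10)*(7744/9) = -⅒*7744/9 = -3872/45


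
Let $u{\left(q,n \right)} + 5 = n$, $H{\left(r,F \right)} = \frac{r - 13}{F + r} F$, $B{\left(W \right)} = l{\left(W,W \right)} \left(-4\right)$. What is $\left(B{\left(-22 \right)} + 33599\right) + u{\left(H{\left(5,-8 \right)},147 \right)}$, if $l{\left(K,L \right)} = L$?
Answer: $33829$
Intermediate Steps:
$B{\left(W \right)} = - 4 W$ ($B{\left(W \right)} = W \left(-4\right) = - 4 W$)
$H{\left(r,F \right)} = \frac{F \left(-13 + r\right)}{F + r}$ ($H{\left(r,F \right)} = \frac{-13 + r}{F + r} F = \frac{F \left(-13 + r\right)}{F + r}$)
$u{\left(q,n \right)} = -5 + n$
$\left(B{\left(-22 \right)} + 33599\right) + u{\left(H{\left(5,-8 \right)},147 \right)} = \left(\left(-4\right) \left(-22\right) + 33599\right) + \left(-5 + 147\right) = \left(88 + 33599\right) + 142 = 33687 + 142 = 33829$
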